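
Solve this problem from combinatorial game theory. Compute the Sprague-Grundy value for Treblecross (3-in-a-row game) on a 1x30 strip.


Treblecross: place X on empty cells; 3-in-a-row wins.
Playing within two cells of an existing X lets the opponent win at once, so sensible play treats the cells i-2..i+2 around each X as dead. The player left with no safe cell loses, so this is a normal-play take-away game on strips of safe cells.
Placing X at cell i (0-indexed) of a strip of k safe cells leaves independent strips of sizes max(0, i-2) and max(0, k-i-3). Hence G(k) = mex{ G(max(0,i-2)) XOR G(max(0,k-i-3)) : 0 <= i < k }, with G(0) = 0.
G(1): splits (0,0):0^0=0 -> mex({0}) = 1
G(2): splits (0,0):0^0=0 -> mex({0}) = 1
G(3): splits (0,0):0^0=0 -> mex({0}) = 1
G(4): splits (0,1):0^1=1 (0,0):0^0=0 -> mex({0, 1}) = 2
G(5): splits (0,2):0^1=1 (0,1):0^1=1 (0,0):0^0=0 -> mex({0, 1}) = 2
G(6) = mex({1}) = 0
G(7) = mex({0, 1, 2}) = 3
G(8) = mex({0, 1, 2}) = 3
G(9) = mex({0, 2}) = 1
G(10) = mex({0, 2, 3}) = 1
G(11) = mex({0, 3}) = 1
G(12) = mex({1, 3}) = 0
G(13) = mex({0, 1, 2, 3}) = 4
G(14) = mex({0, 1, 2}) = 3
G(15) = mex({0, 1, 2}) = 3
G(16) = mex({0, 1, 2, 4}) = 3
G(17) = mex({0, 1, 3, 4}) = 2
G(18) = mex({0, 1, 3, 4}) = 2
G(19) = mex({0, 1, 3, 5}) = 2
G(20) = mex({0, 1, 2, 3, 5}) = 4
G(21) = mex({0, 1, 2, 3, 5}) = 4
G(22) = mex({1, 2, 6}) = 0
G(23) = mex({0, 1, 2, 3, 4, 6}) = 5
G(24) = mex({0, 1, 2, 3, 4}) = 5
G(25) = mex({0, 1, 3, 4, 7}) = 2
G(26) = mex({0, 1, 3, 4, 5, 7}) = 2
G(27) = mex({0, 1, 3, 5}) = 2
G(28) = mex({0, 1, 2, 5}) = 3
G(29) = mex({0, 1, 2, 4, 5, 6}) = 3
G(30) = mex({1, 2, 4, 6}) = 0
Therefore G(30) = 0.

0


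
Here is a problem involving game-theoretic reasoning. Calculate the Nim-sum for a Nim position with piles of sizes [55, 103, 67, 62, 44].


We need the XOR (exclusive or) of all pile sizes.
After XOR-ing pile 1 (size 55): 0 XOR 55 = 55
After XOR-ing pile 2 (size 103): 55 XOR 103 = 80
After XOR-ing pile 3 (size 67): 80 XOR 67 = 19
After XOR-ing pile 4 (size 62): 19 XOR 62 = 45
After XOR-ing pile 5 (size 44): 45 XOR 44 = 1
The Nim-value of this position is 1.

1


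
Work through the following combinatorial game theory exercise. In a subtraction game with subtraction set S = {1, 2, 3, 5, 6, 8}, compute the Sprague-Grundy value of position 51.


The subtraction set is S = {1, 2, 3, 5, 6, 8}.
G(k) = mex{ G(k - s) : s in S, s <= k }. We compute iteratively: G(0) = 0.
G(1) = mex({0}) = 1
G(2) = mex({0, 1}) = 2
G(3) = mex({0, 1, 2}) = 3
G(4) = mex({1, 2, 3}) = 0
G(5) = mex({0, 2, 3}) = 1
G(6) = mex({0, 1, 3}) = 2
G(7) = mex({0, 1, 2}) = 3
G(8) = mex({0, 1, 2, 3}) = 4
G(9) = mex({0, 1, 2, 3, 4}) = 5
G(10) = mex({0, 1, 2, 3, 4, 5}) = 6
G(11) = mex({1, 2, 3, 4, 5, 6}) = 0
G(12) = mex({0, 2, 3, 5, 6}) = 1
G(13) = mex({0, 1, 3, 4, 6}) = 2
G(14) = mex({0, 1, 2, 4, 5}) = 3
G(15) = mex({1, 2, 3, 5, 6}) = 0
G(16) = mex({0, 2, 3, 4, 6}) = 1
G(17) = mex({0, 1, 3, 5}) = 2
G(18) = mex({0, 1, 2, 6}) = 3
Observe that G(11)..G(18) = 0, 1, 2, 3, 0, 1, 2, 3 repeats G(0)..G(7) = 0, 1, 2, 3, 0, 1, 2, 3.
For k >= max(S) = 8, G(k) is determined by the previous 8 values G(k-8)..G(k-1); a window of 8 consecutive values has recurred shifted by 11, so by induction G(k + 11) = G(k) for all k >= 0: the sequence is periodic from the start with period 11.
One period: G(0..10) = 0, 1, 2, 3, 0, 1, 2, 3, 4, 5, 6.
51 mod 11 = 7, so G(51) = G(7) = 3.

3


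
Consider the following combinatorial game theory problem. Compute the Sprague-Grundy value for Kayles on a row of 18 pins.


Kayles: a move removes 1 or 2 adjacent pins from a contiguous row.
Removing pins from a row of k leaves two independent rows (a, b) with a + b = k - 1 (one pin) or a + b = k - 2 (two pins); an end removal gives a = 0.
By Sprague-Grundy, G(k) = mex{ G(a) XOR G(b) } over all these splits. G(0) = 0.
G(1): splits (0,0):0^0=0 -> mex({0}) = 1
G(2): splits (0,1):0^1=1 (0,0):0^0=0 -> mex({0, 1}) = 2
G(3): splits (0,2):0^2=2 (1,1):1^1=0 (0,1):0^1=1 -> mex({0, 1, 2}) = 3
G(4): splits (0,3):0^3=3 (1,2):1^2=3 (0,2):0^2=2 (1,1):1^1=0 -> mex({0, 2, 3}) = 1
G(5): splits (0,4):0^1=1 (1,3):1^3=2 (2,2):2^2=0 (0,3):0^3=3 (1,2):1^2=3 -> mex({0, 1, 2, 3}) = 4
G(6) = mex({0, 1, 2, 4}) = 3
G(7) = mex({0, 1, 3, 4, 5}) = 2
G(8) = mex({0, 2, 3, 5, 6}) = 1
G(9) = mex({0, 1, 2, 3, 6, 7}) = 4
G(10) = mex({0, 1, 3, 4, 5, 7}) = 2
G(11) = mex({0, 1, 2, 3, 4, 5}) = 6
G(12) = mex({0, 1, 2, 3, 5, 6, 7}) = 4
G(13) = mex({0, 2, 3, 4, 6, 7}) = 1
G(14) = mex({0, 1, 4, 5, 6, 7}) = 2
G(15) = mex({0, 1, 2, 3, 4, 5, 6}) = 7
G(16) = mex({0, 2, 3, 5, 6, 7}) = 1
G(17) = mex({0, 1, 2, 3, 5, 6, 7}) = 4
G(18) = mex({0, 1, 2, 4, 5, 6}) = 3
Therefore G(18) = 3.

3


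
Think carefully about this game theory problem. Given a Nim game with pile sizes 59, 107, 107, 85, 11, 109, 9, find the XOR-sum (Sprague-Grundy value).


We need the XOR (exclusive or) of all pile sizes.
After XOR-ing pile 1 (size 59): 0 XOR 59 = 59
After XOR-ing pile 2 (size 107): 59 XOR 107 = 80
After XOR-ing pile 3 (size 107): 80 XOR 107 = 59
After XOR-ing pile 4 (size 85): 59 XOR 85 = 110
After XOR-ing pile 5 (size 11): 110 XOR 11 = 101
After XOR-ing pile 6 (size 109): 101 XOR 109 = 8
After XOR-ing pile 7 (size 9): 8 XOR 9 = 1
The Nim-value of this position is 1.

1


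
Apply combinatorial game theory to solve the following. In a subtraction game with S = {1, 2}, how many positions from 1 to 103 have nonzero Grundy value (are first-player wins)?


Subtraction set S = {1, 2}, so G(n) = n mod 3.
G(n) = 0 when n is a multiple of 3.
Multiples of 3 in [1, 103]: 34
N-positions (nonzero Grundy) = 103 - 34 = 69

69


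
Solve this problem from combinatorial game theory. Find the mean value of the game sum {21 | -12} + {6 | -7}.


G1 = {21 | -12}, G2 = {6 | -7}
Each is a switch {a | b} with numbers a > b; its mean value is (a + b)/2, and mean value is additive over game sums: m(G1 + G2) = m(G1) + m(G2).
Mean of G1 = (21 + (-12))/2 = 9/2 = 9/2
Mean of G2 = (6 + (-7))/2 = -1/2 = -1/2
Mean of G1 + G2 = 9/2 + -1/2 = 4

4


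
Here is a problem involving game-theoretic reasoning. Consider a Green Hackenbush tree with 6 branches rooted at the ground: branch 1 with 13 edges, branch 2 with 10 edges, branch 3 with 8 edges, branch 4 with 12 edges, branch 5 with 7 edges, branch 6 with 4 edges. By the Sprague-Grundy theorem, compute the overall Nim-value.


The tree has 6 branches from the ground vertex.
In Green Hackenbush, the Nim-value of a simple path of length k is k.
Branch 1: length 13, Nim-value = 13
Branch 2: length 10, Nim-value = 10
Branch 3: length 8, Nim-value = 8
Branch 4: length 12, Nim-value = 12
Branch 5: length 7, Nim-value = 7
Branch 6: length 4, Nim-value = 4
Total Nim-value = XOR of all branch values:
0 XOR 13 = 13
13 XOR 10 = 7
7 XOR 8 = 15
15 XOR 12 = 3
3 XOR 7 = 4
4 XOR 4 = 0
Nim-value of the tree = 0

0


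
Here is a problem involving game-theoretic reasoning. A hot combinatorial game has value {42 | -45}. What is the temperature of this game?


The game is {42 | -45}, a switch {a | b} with numbers a > b.
Cooling {a | b} by t gives {a - t | b + t}, which stops being hot when a - t = b + t, i.e. at t = (a - b)/2. So the temperature of a switch is (a - b)/2.
Temperature = (Left option - Right option) / 2
= (42 - (-45)) / 2
= 87 / 2
= 87/2

87/2


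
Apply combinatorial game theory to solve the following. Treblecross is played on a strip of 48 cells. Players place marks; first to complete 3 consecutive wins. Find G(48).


Treblecross: place X on empty cells; 3-in-a-row wins.
Playing within two cells of an existing X lets the opponent win at once, so sensible play treats the cells i-2..i+2 around each X as dead. The player left with no safe cell loses, so this is a normal-play take-away game on strips of safe cells.
Placing X at cell i (0-indexed) of a strip of k safe cells leaves independent strips of sizes max(0, i-2) and max(0, k-i-3). Hence G(k) = mex{ G(max(0,i-2)) XOR G(max(0,k-i-3)) : 0 <= i < k }, with G(0) = 0.
G(1): splits (0,0):0^0=0 -> mex({0}) = 1
G(2): splits (0,0):0^0=0 -> mex({0}) = 1
G(3): splits (0,0):0^0=0 -> mex({0}) = 1
G(4): splits (0,1):0^1=1 (0,0):0^0=0 -> mex({0, 1}) = 2
G(5): splits (0,2):0^1=1 (0,1):0^1=1 (0,0):0^0=0 -> mex({0, 1}) = 2
G(6) = mex({1}) = 0
G(7) = mex({0, 1, 2}) = 3
G(8) = mex({0, 1, 2}) = 3
G(9) = mex({0, 2}) = 1
G(10) = mex({0, 2, 3}) = 1
G(11) = mex({0, 3}) = 1
G(12) = mex({1, 3}) = 0
G(13) = mex({0, 1, 2, 3}) = 4
G(14) = mex({0, 1, 2}) = 3
G(15) = mex({0, 1, 2}) = 3
G(16) = mex({0, 1, 2, 4}) = 3
G(17) = mex({0, 1, 3, 4}) = 2
G(18) = mex({0, 1, 3, 4}) = 2
G(19) = mex({0, 1, 3, 5}) = 2
G(20) = mex({0, 1, 2, 3, 5}) = 4
G(21) = mex({0, 1, 2, 3, 5}) = 4
G(22) = mex({1, 2, 6}) = 0
G(23) = mex({0, 1, 2, 3, 4, 6}) = 5
G(24) = mex({0, 1, 2, 3, 4}) = 5
G(25) = mex({0, 1, 3, 4, 7}) = 2
G(26) = mex({0, 1, 3, 4, 5, 7}) = 2
G(27) = mex({0, 1, 3, 5}) = 2
G(28) = mex({0, 1, 2, 5}) = 3
G(29) = mex({0, 1, 2, 4, 5, 6}) = 3
G(30) = mex({1, 2, 4, 6}) = 0
G(31) = mex({0, 1, 2, 3, 4, 6}) = 5
G(32) = mex({1, 2, 3, 4, 7}) = 0
G(33) = mex({0, 3, 7}) = 1
G(34) = mex({0, 2, 3, 5, 7}) = 1
G(35) = mex({0, 2, 3, 5, 6}) = 1
G(36) = mex({0, 1, 2, 5, 6}) = 3
G(37) = mex({0, 1, 2, 4, 5, 6}) = 3
G(38) = mex({0, 1, 2, 4}) = 3
G(39) = mex({0, 1, 2, 3, 4, 7}) = 5
G(40) = mex({0, 1, 2, 3, 4, 5, 7}) = 6
G(41) = mex({0, 1, 2, 3, 5, 7}) = 4
G(42) = mex({0, 1, 2, 3, 5, 6, 7}) = 4
G(43) = mex({0, 2, 3, 5, 6}) = 1
G(44) = mex({1, 2, 3, 4, 5, 6}) = 0
G(45) = mex({0, 1, 2, 3, 4, 6, 7}) = 5
G(46) = mex({0, 1, 2, 3, 4, 7}) = 5
G(47) = mex({0, 1, 2, 3, 4, 5, 7}) = 6
G(48) = mex({0, 1, 2, 3, 4, 5, 7}) = 6
Therefore G(48) = 6.

6


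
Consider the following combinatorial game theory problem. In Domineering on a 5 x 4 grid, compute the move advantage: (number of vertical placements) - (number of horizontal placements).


Board is 5 x 4 (rows x cols).
Left (vertical) placements: (rows-1) * cols = 4 * 4 = 16
Right (horizontal) placements: rows * (cols-1) = 5 * 3 = 15
Advantage = Left - Right = 16 - 15 = 1

1


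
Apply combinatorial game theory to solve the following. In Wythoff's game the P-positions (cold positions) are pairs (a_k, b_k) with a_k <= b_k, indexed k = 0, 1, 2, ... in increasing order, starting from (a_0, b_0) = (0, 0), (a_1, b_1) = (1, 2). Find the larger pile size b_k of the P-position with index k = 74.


By Wythoff's theorem, a_k = floor(k * phi) and b_k = floor(k * phi^2) = a_k + k, where phi = (1 + sqrt(5))/2 is the golden ratio.
phi = (1 + sqrt(5))/2 = 1.618034
phi^2 = phi + 1 = 2.618034
k = 74
k * phi^2 = 74 * 2.618034 = 193.734515
b_74 = floor(k * phi^2) = 193 (check: a_74 + k = 119 + 74 = 193)

193


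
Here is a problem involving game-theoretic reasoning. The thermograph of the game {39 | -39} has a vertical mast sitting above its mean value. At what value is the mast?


Game = {39 | -39}, a switch {a | b} with numbers a > b.
Its thermograph has left wall a - t and right wall b + t, which meet at t = (a - b)/2, where both equal (a + b)/2. So the mast (mean value) is at (a + b)/2.
Mean = (39 + (-39))/2 = 0/2 = 0

0


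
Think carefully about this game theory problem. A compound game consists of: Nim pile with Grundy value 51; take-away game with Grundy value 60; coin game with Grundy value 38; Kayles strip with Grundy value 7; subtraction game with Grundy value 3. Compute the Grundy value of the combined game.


By the Sprague-Grundy theorem, the Grundy value of a sum of games is the XOR of individual Grundy values.
Nim pile: Grundy value = 51. Running XOR: 0 XOR 51 = 51
take-away game: Grundy value = 60. Running XOR: 51 XOR 60 = 15
coin game: Grundy value = 38. Running XOR: 15 XOR 38 = 41
Kayles strip: Grundy value = 7. Running XOR: 41 XOR 7 = 46
subtraction game: Grundy value = 3. Running XOR: 46 XOR 3 = 45
The combined Grundy value is 45.

45


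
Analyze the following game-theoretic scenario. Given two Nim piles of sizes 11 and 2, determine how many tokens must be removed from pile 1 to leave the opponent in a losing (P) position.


Piles: 11 and 2
Current XOR: 11 XOR 2 = 9 (non-zero, so this is an N-position).
To make the XOR zero, we need to find a move that balances the piles.
For pile 1 (size 11): target = 11 XOR 9 = 2
We reduce pile 1 from 11 to 2.
Tokens removed: 11 - 2 = 9
Verification: 2 XOR 2 = 0

9


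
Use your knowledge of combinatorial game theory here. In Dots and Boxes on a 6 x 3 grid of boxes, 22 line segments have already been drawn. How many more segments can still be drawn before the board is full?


Grid: 6 x 3 boxes, i.e. 7 rows and 4 columns of dots.
Horizontal edges: (rows + 1) * cols = 7 * 3 = 21
Vertical edges: rows * (cols + 1) = 6 * 4 = 24
Total edges: 21 + 24 = 45
Edges drawn: 22
Remaining: 45 - 22 = 23

23


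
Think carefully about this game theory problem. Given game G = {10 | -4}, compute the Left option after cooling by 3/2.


Original game: {10 | -4} (a switch {a | b} with a > b).
Cooling by t (for t below the temperature (a - b)/2 = 7) taxes each move by t: {a | b} cooled by t is {a - t | b + t}.
Cooling amount: t = 3/2
Cooled Left option: 10 - 3/2 = 17/2
Cooled Right option: -4 + 3/2 = -5/2
Cooled game: {17/2 | -5/2}
Left option = 17/2

17/2


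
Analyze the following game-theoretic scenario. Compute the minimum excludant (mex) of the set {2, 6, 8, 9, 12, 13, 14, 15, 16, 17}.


Set = {2, 6, 8, 9, 12, 13, 14, 15, 16, 17}
0 is NOT in the set. This is the mex.
mex = 0

0


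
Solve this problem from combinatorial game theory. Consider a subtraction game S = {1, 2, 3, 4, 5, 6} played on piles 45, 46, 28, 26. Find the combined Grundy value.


Subtraction set: {1, 2, 3, 4, 5, 6}
For this subtraction set, G(n) = n mod 7 (period = max + 1 = 7).
Pile 1 (size 45): G(45) = 45 mod 7 = 3
Pile 2 (size 46): G(46) = 46 mod 7 = 4
Pile 3 (size 28): G(28) = 28 mod 7 = 0
Pile 4 (size 26): G(26) = 26 mod 7 = 5
Total Grundy value = XOR of all: 3 XOR 4 XOR 0 XOR 5 = 2

2


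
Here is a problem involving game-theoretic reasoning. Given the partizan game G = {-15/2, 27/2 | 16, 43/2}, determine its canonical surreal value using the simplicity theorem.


Left options: {-15/2, 27/2}, max = 27/2
Right options: {16, 43/2}, min = 16
All options are numbers and max(Left) < min(Right), so by the simplicity theorem the value is the simplest (earliest-born) number strictly between 27/2 and 16.
Integers 14 through 15 all lie strictly between 27/2 and 16.
Among integers, the simplest (lowest birthday = smallest |n|; 0 is born on day 0, +-n on day n) is 14.
No non-integer in the interval can be simpler: if x is a non-integer in the interval, then floor(x) or ceil(x) also lies in the interval (the interval contains an integer), and both are proper prefixes of x's sign expansion, i.e. born earlier. So the game value is 14.
Game value = 14

14


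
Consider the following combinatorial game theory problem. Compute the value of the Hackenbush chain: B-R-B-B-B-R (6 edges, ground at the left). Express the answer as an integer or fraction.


Edges (from ground): B-R-B-B-B-R
By Berlekamp's sign-expansion rule, a Blue-Red Hackenbush stalk has the value of the surreal number whose sign sequence is the edge sequence with B -> + and R -> -.
Sign sequence: +-+++-
Trace the sign expansion in the surreal number tree, starting from 0:
Edge 1: B (sign +) -> bounds (0, +inf), value = 1
Edge 2: R (sign -) -> bounds (0, 1), value = 1/2
Edge 3: B (sign +) -> bounds (1/2, 1), value = 3/4
Edge 4: B (sign +) -> bounds (3/4, 1), value = 7/8
Edge 5: B (sign +) -> bounds (7/8, 1), value = 15/16
Edge 6: R (sign -) -> bounds (7/8, 15/16), value = 29/32
Game value = 29/32

29/32


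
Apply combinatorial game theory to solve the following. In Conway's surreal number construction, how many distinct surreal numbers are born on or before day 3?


Day 0: {|} = 0 is born. Count = 1.
Day n: the number of surreal numbers born by day n is 2^(n+1) - 1.
By day 0: 2^1 - 1 = 1
By day 1: 2^2 - 1 = 3
By day 2: 2^3 - 1 = 7
By day 3: 2^4 - 1 = 15
By day 3: 15 surreal numbers.

15


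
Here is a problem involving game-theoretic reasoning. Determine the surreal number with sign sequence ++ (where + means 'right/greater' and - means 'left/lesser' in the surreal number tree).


Sign expansion: ++
Rule: track bounds (lo, hi), initially (-inf, +inf). On '+', the current value becomes lo and we move to the simplest number in (value, hi): value + 1 if hi = +inf, otherwise the midpoint (value + hi)/2. On '-', the current value becomes hi and we move to value - 1 if lo = -inf, otherwise the midpoint (lo + value)/2.
Start at 0.
Step 1: sign = +, move right. Bounds: (0, +inf). Value = 1
Step 2: sign = +, move right. Bounds: (1, +inf). Value = 2
The surreal number with sign expansion ++ is 2.

2


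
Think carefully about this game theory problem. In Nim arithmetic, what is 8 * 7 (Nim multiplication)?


Nim multiplication is bilinear over XOR: (u XOR v) * w = (u*w) XOR (v*w).
So we split each operand into its bit components and XOR the pairwise Nim products.
8 = 8 (as XOR of powers of 2).
7 = 1 + 2 + 4 (as XOR of powers of 2).
Using the standard Nim-product table on single bits:
  2*2 = 3,   2*4 = 8,   2*8 = 12,
  4*4 = 6,   4*8 = 11,  8*8 = 13,
and  1*x = x (identity), k*l = l*k (commutative).
Pairwise Nim products:
  8 * 1 = 8
  8 * 2 = 12
  8 * 4 = 11
XOR them: 8 XOR 12 XOR 11 = 15.
Result: 8 * 7 = 15 (in Nim).

15


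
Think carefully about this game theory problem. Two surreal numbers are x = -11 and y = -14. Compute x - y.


x = -11, y = -14
x - y = -11 - -14 = 3

3


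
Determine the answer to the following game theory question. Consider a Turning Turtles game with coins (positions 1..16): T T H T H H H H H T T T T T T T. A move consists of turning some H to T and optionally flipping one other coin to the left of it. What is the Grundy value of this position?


Coins: T T H T H H H H H T T T T T T T
Key fact: a single head at position k behaves exactly like a Nim heap of size k (turning it to T and optionally flipping a coin at j < k corresponds to moving the heap from k to j, or to 0), and heads combine as a disjunctive sum (two heads at the same place would cancel, matching j XOR j = 0). So the Nim-value is the XOR of the 1-indexed positions of the heads.
Face-up positions (1-indexed): [3, 5, 6, 7, 8, 9]
XOR 0 with 3: 0 XOR 3 = 3
XOR 3 with 5: 3 XOR 5 = 6
XOR 6 with 6: 6 XOR 6 = 0
XOR 0 with 7: 0 XOR 7 = 7
XOR 7 with 8: 7 XOR 8 = 15
XOR 15 with 9: 15 XOR 9 = 6
Nim-value = 6

6


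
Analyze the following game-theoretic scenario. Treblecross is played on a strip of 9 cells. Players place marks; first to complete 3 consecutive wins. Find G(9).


Treblecross: place X on empty cells; 3-in-a-row wins.
Playing within two cells of an existing X lets the opponent win at once, so sensible play treats the cells i-2..i+2 around each X as dead. The player left with no safe cell loses, so this is a normal-play take-away game on strips of safe cells.
Placing X at cell i (0-indexed) of a strip of k safe cells leaves independent strips of sizes max(0, i-2) and max(0, k-i-3). Hence G(k) = mex{ G(max(0,i-2)) XOR G(max(0,k-i-3)) : 0 <= i < k }, with G(0) = 0.
G(1): splits (0,0):0^0=0 -> mex({0}) = 1
G(2): splits (0,0):0^0=0 -> mex({0}) = 1
G(3): splits (0,0):0^0=0 -> mex({0}) = 1
G(4): splits (0,1):0^1=1 (0,0):0^0=0 -> mex({0, 1}) = 2
G(5): splits (0,2):0^1=1 (0,1):0^1=1 (0,0):0^0=0 -> mex({0, 1}) = 2
G(6) = mex({1}) = 0
G(7) = mex({0, 1, 2}) = 3
G(8) = mex({0, 1, 2}) = 3
G(9) = mex({0, 2}) = 1
Therefore G(9) = 1.

1


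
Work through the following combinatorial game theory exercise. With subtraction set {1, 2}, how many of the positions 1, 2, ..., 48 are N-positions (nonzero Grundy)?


Subtraction set S = {1, 2}, so G(n) = n mod 3.
G(n) = 0 when n is a multiple of 3.
Multiples of 3 in [1, 48]: 16
N-positions (nonzero Grundy) = 48 - 16 = 32

32


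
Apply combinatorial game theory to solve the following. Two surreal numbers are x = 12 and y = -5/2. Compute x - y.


x = 12, y = -5/2
Converting to common denominator: 2
x = 24/2, y = -5/2
x - y = 12 - -5/2 = 29/2

29/2


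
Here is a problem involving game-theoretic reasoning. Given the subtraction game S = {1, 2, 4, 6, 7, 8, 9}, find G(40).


The subtraction set is S = {1, 2, 4, 6, 7, 8, 9}.
G(k) = mex{ G(k - s) : s in S, s <= k }. We compute iteratively: G(0) = 0.
G(1) = mex({0}) = 1
G(2) = mex({0, 1}) = 2
G(3) = mex({1, 2}) = 0
G(4) = mex({0, 2}) = 1
G(5) = mex({0, 1}) = 2
G(6) = mex({0, 1, 2}) = 3
G(7) = mex({0, 1, 2, 3}) = 4
G(8) = mex({0, 1, 2, 3, 4}) = 5
G(9) = mex({0, 1, 2, 4, 5}) = 3
G(10) = mex({0, 1, 2, 3, 5}) = 4
G(11) = mex({0, 1, 2, 3, 4}) = 5
G(12) = mex({0, 1, 2, 3, 4, 5}) = 6
G(13) = mex({1, 2, 3, 4, 5, 6}) = 0
G(14) = mex({0, 2, 3, 4, 5, 6}) = 1
G(15) = mex({0, 1, 3, 4, 5}) = 2
G(16) = mex({1, 2, 3, 4, 5, 6}) = 0
G(17) = mex({0, 2, 3, 4, 5}) = 1
G(18) = mex({0, 1, 3, 4, 5, 6}) = 2
G(19) = mex({0, 1, 2, 4, 5, 6}) = 3
G(20) = mex({0, 1, 2, 3, 5, 6}) = 4
G(21) = mex({0, 1, 2, 3, 4, 6}) = 5
Observe that G(13)..G(21) = 0, 1, 2, 0, 1, 2, 3, 4, 5 repeats G(0)..G(8) = 0, 1, 2, 0, 1, 2, 3, 4, 5.
For k >= max(S) = 9, G(k) is determined by the previous 9 values G(k-9)..G(k-1); a window of 9 consecutive values has recurred shifted by 13, so by induction G(k + 13) = G(k) for all k >= 0: the sequence is periodic from the start with period 13.
One period: G(0..12) = 0, 1, 2, 0, 1, 2, 3, 4, 5, 3, 4, 5, 6.
40 mod 13 = 1, so G(40) = G(1) = 1.

1


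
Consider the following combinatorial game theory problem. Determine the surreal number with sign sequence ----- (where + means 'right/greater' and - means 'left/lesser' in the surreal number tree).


Sign expansion: -----
Rule: track bounds (lo, hi), initially (-inf, +inf). On '+', the current value becomes lo and we move to the simplest number in (value, hi): value + 1 if hi = +inf, otherwise the midpoint (value + hi)/2. On '-', the current value becomes hi and we move to value - 1 if lo = -inf, otherwise the midpoint (lo + value)/2.
Start at 0.
Step 1: sign = -, move left. Bounds: (-inf, 0). Value = -1
Step 2: sign = -, move left. Bounds: (-inf, -1). Value = -2
Step 3: sign = -, move left. Bounds: (-inf, -2). Value = -3
Step 4: sign = -, move left. Bounds: (-inf, -3). Value = -4
Step 5: sign = -, move left. Bounds: (-inf, -4). Value = -5
The surreal number with sign expansion ----- is -5.

-5


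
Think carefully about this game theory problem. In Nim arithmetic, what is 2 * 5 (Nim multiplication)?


Nim multiplication is bilinear over XOR: (u XOR v) * w = (u*w) XOR (v*w).
So we split each operand into its bit components and XOR the pairwise Nim products.
2 = 2 (as XOR of powers of 2).
5 = 1 + 4 (as XOR of powers of 2).
Using the standard Nim-product table on single bits:
  2*2 = 3,   2*4 = 8,   2*8 = 12,
  4*4 = 6,   4*8 = 11,  8*8 = 13,
and  1*x = x (identity), k*l = l*k (commutative).
Pairwise Nim products:
  2 * 1 = 2
  2 * 4 = 8
XOR them: 2 XOR 8 = 10.
Result: 2 * 5 = 10 (in Nim).

10


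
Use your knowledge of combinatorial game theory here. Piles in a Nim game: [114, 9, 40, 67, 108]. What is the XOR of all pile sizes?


We need the XOR (exclusive or) of all pile sizes.
After XOR-ing pile 1 (size 114): 0 XOR 114 = 114
After XOR-ing pile 2 (size 9): 114 XOR 9 = 123
After XOR-ing pile 3 (size 40): 123 XOR 40 = 83
After XOR-ing pile 4 (size 67): 83 XOR 67 = 16
After XOR-ing pile 5 (size 108): 16 XOR 108 = 124
The Nim-value of this position is 124.

124


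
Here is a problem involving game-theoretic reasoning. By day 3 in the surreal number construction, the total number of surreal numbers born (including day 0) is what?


Day 0: {|} = 0 is born. Count = 1.
Day n: the number of surreal numbers born by day n is 2^(n+1) - 1.
By day 0: 2^1 - 1 = 1
By day 1: 2^2 - 1 = 3
By day 2: 2^3 - 1 = 7
By day 3: 2^4 - 1 = 15
By day 3: 15 surreal numbers.

15


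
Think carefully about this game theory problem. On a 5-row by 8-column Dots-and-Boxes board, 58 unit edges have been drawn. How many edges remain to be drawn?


Grid: 5 x 8 boxes, i.e. 6 rows and 9 columns of dots.
Horizontal edges: (rows + 1) * cols = 6 * 8 = 48
Vertical edges: rows * (cols + 1) = 5 * 9 = 45
Total edges: 48 + 45 = 93
Edges drawn: 58
Remaining: 93 - 58 = 35

35


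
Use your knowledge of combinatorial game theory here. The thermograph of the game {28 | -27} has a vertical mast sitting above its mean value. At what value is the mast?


Game = {28 | -27}, a switch {a | b} with numbers a > b.
Its thermograph has left wall a - t and right wall b + t, which meet at t = (a - b)/2, where both equal (a + b)/2. So the mast (mean value) is at (a + b)/2.
Mean = (28 + (-27))/2 = 1/2 = 1/2

1/2


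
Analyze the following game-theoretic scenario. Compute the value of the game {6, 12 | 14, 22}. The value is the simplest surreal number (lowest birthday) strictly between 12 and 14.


Left options: {6, 12}, max = 12
Right options: {14, 22}, min = 14
All options are numbers and max(Left) < min(Right), so by the simplicity theorem the value is the simplest (earliest-born) number strictly between 12 and 14.
The only integer strictly between 12 and 14 is 13.
No non-integer in the interval can be simpler: if x is a non-integer in the interval, then floor(x) or ceil(x) also lies in the interval (the interval contains an integer), and both are proper prefixes of x's sign expansion, i.e. born earlier. So the game value is 13.
Game value = 13

13


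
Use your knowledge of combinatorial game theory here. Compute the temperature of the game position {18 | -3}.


The game is {18 | -3}, a switch {a | b} with numbers a > b.
Cooling {a | b} by t gives {a - t | b + t}, which stops being hot when a - t = b + t, i.e. at t = (a - b)/2. So the temperature of a switch is (a - b)/2.
Temperature = (Left option - Right option) / 2
= (18 - (-3)) / 2
= 21 / 2
= 21/2

21/2


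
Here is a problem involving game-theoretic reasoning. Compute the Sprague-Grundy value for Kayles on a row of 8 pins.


Kayles: a move removes 1 or 2 adjacent pins from a contiguous row.
Removing pins from a row of k leaves two independent rows (a, b) with a + b = k - 1 (one pin) or a + b = k - 2 (two pins); an end removal gives a = 0.
By Sprague-Grundy, G(k) = mex{ G(a) XOR G(b) } over all these splits. G(0) = 0.
G(1): splits (0,0):0^0=0 -> mex({0}) = 1
G(2): splits (0,1):0^1=1 (0,0):0^0=0 -> mex({0, 1}) = 2
G(3): splits (0,2):0^2=2 (1,1):1^1=0 (0,1):0^1=1 -> mex({0, 1, 2}) = 3
G(4): splits (0,3):0^3=3 (1,2):1^2=3 (0,2):0^2=2 (1,1):1^1=0 -> mex({0, 2, 3}) = 1
G(5): splits (0,4):0^1=1 (1,3):1^3=2 (2,2):2^2=0 (0,3):0^3=3 (1,2):1^2=3 -> mex({0, 1, 2, 3}) = 4
G(6) = mex({0, 1, 2, 4}) = 3
G(7) = mex({0, 1, 3, 4, 5}) = 2
G(8) = mex({0, 2, 3, 5, 6}) = 1
Therefore G(8) = 1.

1


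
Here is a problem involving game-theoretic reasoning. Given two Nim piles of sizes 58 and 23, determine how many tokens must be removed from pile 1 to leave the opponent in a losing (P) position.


Piles: 58 and 23
Current XOR: 58 XOR 23 = 45 (non-zero, so this is an N-position).
To make the XOR zero, we need to find a move that balances the piles.
For pile 1 (size 58): target = 58 XOR 45 = 23
We reduce pile 1 from 58 to 23.
Tokens removed: 58 - 23 = 35
Verification: 23 XOR 23 = 0

35


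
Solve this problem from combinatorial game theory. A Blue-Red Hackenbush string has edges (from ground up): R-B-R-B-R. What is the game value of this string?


Edges (from ground): R-B-R-B-R
By Berlekamp's sign-expansion rule, a Blue-Red Hackenbush stalk has the value of the surreal number whose sign sequence is the edge sequence with B -> + and R -> -.
Sign sequence: -+-+-
Trace the sign expansion in the surreal number tree, starting from 0:
Edge 1: R (sign -) -> bounds (-inf, 0), value = -1
Edge 2: B (sign +) -> bounds (-1, 0), value = -1/2
Edge 3: R (sign -) -> bounds (-1, -1/2), value = -3/4
Edge 4: B (sign +) -> bounds (-3/4, -1/2), value = -5/8
Edge 5: R (sign -) -> bounds (-3/4, -5/8), value = -11/16
Game value = -11/16

-11/16


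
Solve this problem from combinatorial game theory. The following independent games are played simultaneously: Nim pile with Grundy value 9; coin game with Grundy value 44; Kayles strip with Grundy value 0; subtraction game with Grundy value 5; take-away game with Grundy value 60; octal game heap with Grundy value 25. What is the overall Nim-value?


By the Sprague-Grundy theorem, the Grundy value of a sum of games is the XOR of individual Grundy values.
Nim pile: Grundy value = 9. Running XOR: 0 XOR 9 = 9
coin game: Grundy value = 44. Running XOR: 9 XOR 44 = 37
Kayles strip: Grundy value = 0. Running XOR: 37 XOR 0 = 37
subtraction game: Grundy value = 5. Running XOR: 37 XOR 5 = 32
take-away game: Grundy value = 60. Running XOR: 32 XOR 60 = 28
octal game heap: Grundy value = 25. Running XOR: 28 XOR 25 = 5
The combined Grundy value is 5.

5


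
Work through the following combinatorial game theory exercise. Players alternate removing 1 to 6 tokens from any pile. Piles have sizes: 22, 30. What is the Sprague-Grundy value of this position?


Subtraction set: {1, 2, 3, 4, 5, 6}
For this subtraction set, G(n) = n mod 7 (period = max + 1 = 7).
Pile 1 (size 22): G(22) = 22 mod 7 = 1
Pile 2 (size 30): G(30) = 30 mod 7 = 2
Total Grundy value = XOR of all: 1 XOR 2 = 3

3


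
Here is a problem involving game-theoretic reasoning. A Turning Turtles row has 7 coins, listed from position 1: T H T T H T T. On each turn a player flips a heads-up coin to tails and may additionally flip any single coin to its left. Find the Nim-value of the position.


Coins: T H T T H T T
Key fact: a single head at position k behaves exactly like a Nim heap of size k (turning it to T and optionally flipping a coin at j < k corresponds to moving the heap from k to j, or to 0), and heads combine as a disjunctive sum (two heads at the same place would cancel, matching j XOR j = 0). So the Nim-value is the XOR of the 1-indexed positions of the heads.
Face-up positions (1-indexed): [2, 5]
XOR 0 with 2: 0 XOR 2 = 2
XOR 2 with 5: 2 XOR 5 = 7
Nim-value = 7

7


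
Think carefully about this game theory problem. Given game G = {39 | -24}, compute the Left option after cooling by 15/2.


Original game: {39 | -24} (a switch {a | b} with a > b).
Cooling by t (for t below the temperature (a - b)/2 = 63/2) taxes each move by t: {a | b} cooled by t is {a - t | b + t}.
Cooling amount: t = 15/2
Cooled Left option: 39 - 15/2 = 63/2
Cooled Right option: -24 + 15/2 = -33/2
Cooled game: {63/2 | -33/2}
Left option = 63/2

63/2


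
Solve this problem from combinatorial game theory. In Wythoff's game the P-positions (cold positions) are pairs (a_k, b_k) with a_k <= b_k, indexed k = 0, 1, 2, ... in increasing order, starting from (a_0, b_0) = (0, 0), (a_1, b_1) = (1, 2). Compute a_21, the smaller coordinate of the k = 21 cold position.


By Wythoff's theorem, a_k = floor(k * phi) and b_k = floor(k * phi^2) = a_k + k, where phi = (1 + sqrt(5))/2 is the golden ratio.
phi = (1 + sqrt(5))/2 = 1.618034
k = 21
k * phi = 21 * 1.618034 = 33.978714
a_21 = floor(k * phi) = 33

33


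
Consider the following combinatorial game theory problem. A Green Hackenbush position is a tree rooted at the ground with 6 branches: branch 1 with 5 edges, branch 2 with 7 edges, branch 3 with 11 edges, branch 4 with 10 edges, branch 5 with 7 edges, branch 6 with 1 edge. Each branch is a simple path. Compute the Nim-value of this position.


The tree has 6 branches from the ground vertex.
In Green Hackenbush, the Nim-value of a simple path of length k is k.
Branch 1: length 5, Nim-value = 5
Branch 2: length 7, Nim-value = 7
Branch 3: length 11, Nim-value = 11
Branch 4: length 10, Nim-value = 10
Branch 5: length 7, Nim-value = 7
Branch 6: length 1, Nim-value = 1
Total Nim-value = XOR of all branch values:
0 XOR 5 = 5
5 XOR 7 = 2
2 XOR 11 = 9
9 XOR 10 = 3
3 XOR 7 = 4
4 XOR 1 = 5
Nim-value of the tree = 5

5


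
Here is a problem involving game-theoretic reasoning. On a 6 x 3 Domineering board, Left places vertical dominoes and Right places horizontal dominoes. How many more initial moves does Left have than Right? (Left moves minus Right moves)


Board is 6 x 3 (rows x cols).
Left (vertical) placements: (rows-1) * cols = 5 * 3 = 15
Right (horizontal) placements: rows * (cols-1) = 6 * 2 = 12
Advantage = Left - Right = 15 - 12 = 3

3


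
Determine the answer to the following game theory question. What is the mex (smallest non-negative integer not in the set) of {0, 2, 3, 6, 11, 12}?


Set = {0, 2, 3, 6, 11, 12}
0 is in the set.
1 is NOT in the set. This is the mex.
mex = 1

1


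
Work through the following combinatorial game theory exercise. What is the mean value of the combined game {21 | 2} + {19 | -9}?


G1 = {21 | 2}, G2 = {19 | -9}
Each is a switch {a | b} with numbers a > b; its mean value is (a + b)/2, and mean value is additive over game sums: m(G1 + G2) = m(G1) + m(G2).
Mean of G1 = (21 + (2))/2 = 23/2 = 23/2
Mean of G2 = (19 + (-9))/2 = 10/2 = 5
Mean of G1 + G2 = 23/2 + 5 = 33/2

33/2


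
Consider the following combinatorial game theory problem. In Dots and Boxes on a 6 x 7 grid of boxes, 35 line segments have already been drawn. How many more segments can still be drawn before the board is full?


Grid: 6 x 7 boxes, i.e. 7 rows and 8 columns of dots.
Horizontal edges: (rows + 1) * cols = 7 * 7 = 49
Vertical edges: rows * (cols + 1) = 6 * 8 = 48
Total edges: 49 + 48 = 97
Edges drawn: 35
Remaining: 97 - 35 = 62

62


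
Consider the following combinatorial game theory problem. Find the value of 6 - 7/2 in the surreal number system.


x = 6, y = 7/2
Converting to common denominator: 2
x = 12/2, y = 7/2
x - y = 6 - 7/2 = 5/2

5/2


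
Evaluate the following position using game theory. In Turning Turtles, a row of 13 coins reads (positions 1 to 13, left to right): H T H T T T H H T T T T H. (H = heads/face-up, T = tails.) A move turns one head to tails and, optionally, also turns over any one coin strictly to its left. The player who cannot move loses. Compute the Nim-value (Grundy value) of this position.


Coins: H T H T T T H H T T T T H
Key fact: a single head at position k behaves exactly like a Nim heap of size k (turning it to T and optionally flipping a coin at j < k corresponds to moving the heap from k to j, or to 0), and heads combine as a disjunctive sum (two heads at the same place would cancel, matching j XOR j = 0). So the Nim-value is the XOR of the 1-indexed positions of the heads.
Face-up positions (1-indexed): [1, 3, 7, 8, 13]
XOR 0 with 1: 0 XOR 1 = 1
XOR 1 with 3: 1 XOR 3 = 2
XOR 2 with 7: 2 XOR 7 = 5
XOR 5 with 8: 5 XOR 8 = 13
XOR 13 with 13: 13 XOR 13 = 0
Nim-value = 0

0


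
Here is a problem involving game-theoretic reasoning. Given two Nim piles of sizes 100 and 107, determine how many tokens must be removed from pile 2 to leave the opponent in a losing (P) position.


Piles: 100 and 107
Current XOR: 100 XOR 107 = 15 (non-zero, so this is an N-position).
To make the XOR zero, we need to find a move that balances the piles.
For pile 2 (size 107): target = 107 XOR 15 = 100
We reduce pile 2 from 107 to 100.
Tokens removed: 107 - 100 = 7
Verification: 100 XOR 100 = 0

7


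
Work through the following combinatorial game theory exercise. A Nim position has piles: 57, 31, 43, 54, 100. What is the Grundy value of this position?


We need the XOR (exclusive or) of all pile sizes.
After XOR-ing pile 1 (size 57): 0 XOR 57 = 57
After XOR-ing pile 2 (size 31): 57 XOR 31 = 38
After XOR-ing pile 3 (size 43): 38 XOR 43 = 13
After XOR-ing pile 4 (size 54): 13 XOR 54 = 59
After XOR-ing pile 5 (size 100): 59 XOR 100 = 95
The Nim-value of this position is 95.

95


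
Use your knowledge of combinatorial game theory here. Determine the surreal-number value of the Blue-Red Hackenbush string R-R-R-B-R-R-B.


Edges (from ground): R-R-R-B-R-R-B
By Berlekamp's sign-expansion rule, a Blue-Red Hackenbush stalk has the value of the surreal number whose sign sequence is the edge sequence with B -> + and R -> -.
Sign sequence: ---+--+
Trace the sign expansion in the surreal number tree, starting from 0:
Edge 1: R (sign -) -> bounds (-inf, 0), value = -1
Edge 2: R (sign -) -> bounds (-inf, -1), value = -2
Edge 3: R (sign -) -> bounds (-inf, -2), value = -3
Edge 4: B (sign +) -> bounds (-3, -2), value = -5/2
Edge 5: R (sign -) -> bounds (-3, -5/2), value = -11/4
Edge 6: R (sign -) -> bounds (-3, -11/4), value = -23/8
Edge 7: B (sign +) -> bounds (-23/8, -11/4), value = -45/16
Game value = -45/16

-45/16


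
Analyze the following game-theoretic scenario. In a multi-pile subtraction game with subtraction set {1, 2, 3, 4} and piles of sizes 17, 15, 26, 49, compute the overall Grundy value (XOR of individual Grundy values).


Subtraction set: {1, 2, 3, 4}
For this subtraction set, G(n) = n mod 5 (period = max + 1 = 5).
Pile 1 (size 17): G(17) = 17 mod 5 = 2
Pile 2 (size 15): G(15) = 15 mod 5 = 0
Pile 3 (size 26): G(26) = 26 mod 5 = 1
Pile 4 (size 49): G(49) = 49 mod 5 = 4
Total Grundy value = XOR of all: 2 XOR 0 XOR 1 XOR 4 = 7

7


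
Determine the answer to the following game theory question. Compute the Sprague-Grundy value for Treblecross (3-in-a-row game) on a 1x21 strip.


Treblecross: place X on empty cells; 3-in-a-row wins.
Playing within two cells of an existing X lets the opponent win at once, so sensible play treats the cells i-2..i+2 around each X as dead. The player left with no safe cell loses, so this is a normal-play take-away game on strips of safe cells.
Placing X at cell i (0-indexed) of a strip of k safe cells leaves independent strips of sizes max(0, i-2) and max(0, k-i-3). Hence G(k) = mex{ G(max(0,i-2)) XOR G(max(0,k-i-3)) : 0 <= i < k }, with G(0) = 0.
G(1): splits (0,0):0^0=0 -> mex({0}) = 1
G(2): splits (0,0):0^0=0 -> mex({0}) = 1
G(3): splits (0,0):0^0=0 -> mex({0}) = 1
G(4): splits (0,1):0^1=1 (0,0):0^0=0 -> mex({0, 1}) = 2
G(5): splits (0,2):0^1=1 (0,1):0^1=1 (0,0):0^0=0 -> mex({0, 1}) = 2
G(6) = mex({1}) = 0
G(7) = mex({0, 1, 2}) = 3
G(8) = mex({0, 1, 2}) = 3
G(9) = mex({0, 2}) = 1
G(10) = mex({0, 2, 3}) = 1
G(11) = mex({0, 3}) = 1
G(12) = mex({1, 3}) = 0
G(13) = mex({0, 1, 2, 3}) = 4
G(14) = mex({0, 1, 2}) = 3
G(15) = mex({0, 1, 2}) = 3
G(16) = mex({0, 1, 2, 4}) = 3
G(17) = mex({0, 1, 3, 4}) = 2
G(18) = mex({0, 1, 3, 4}) = 2
G(19) = mex({0, 1, 3, 5}) = 2
G(20) = mex({0, 1, 2, 3, 5}) = 4
G(21) = mex({0, 1, 2, 3, 5}) = 4
Therefore G(21) = 4.

4


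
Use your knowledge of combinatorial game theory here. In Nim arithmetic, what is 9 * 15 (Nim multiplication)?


Nim multiplication is bilinear over XOR: (u XOR v) * w = (u*w) XOR (v*w).
So we split each operand into its bit components and XOR the pairwise Nim products.
9 = 1 + 8 (as XOR of powers of 2).
15 = 1 + 2 + 4 + 8 (as XOR of powers of 2).
Using the standard Nim-product table on single bits:
  2*2 = 3,   2*4 = 8,   2*8 = 12,
  4*4 = 6,   4*8 = 11,  8*8 = 13,
and  1*x = x (identity), k*l = l*k (commutative).
Pairwise Nim products:
  1 * 1 = 1
  1 * 2 = 2
  1 * 4 = 4
  1 * 8 = 8
  8 * 1 = 8
  8 * 2 = 12
  8 * 4 = 11
  8 * 8 = 13
XOR them: 1 XOR 2 XOR 4 XOR 8 XOR 8 XOR 12 XOR 11 XOR 13 = 13.
Result: 9 * 15 = 13 (in Nim).

13


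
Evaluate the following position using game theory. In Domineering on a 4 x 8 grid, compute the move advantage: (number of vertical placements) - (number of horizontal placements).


Board is 4 x 8 (rows x cols).
Left (vertical) placements: (rows-1) * cols = 3 * 8 = 24
Right (horizontal) placements: rows * (cols-1) = 4 * 7 = 28
Advantage = Left - Right = 24 - 28 = -4

-4


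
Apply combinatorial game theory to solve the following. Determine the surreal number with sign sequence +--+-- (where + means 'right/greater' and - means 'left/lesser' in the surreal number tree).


Sign expansion: +--+--
Rule: track bounds (lo, hi), initially (-inf, +inf). On '+', the current value becomes lo and we move to the simplest number in (value, hi): value + 1 if hi = +inf, otherwise the midpoint (value + hi)/2. On '-', the current value becomes hi and we move to value - 1 if lo = -inf, otherwise the midpoint (lo + value)/2.
Start at 0.
Step 1: sign = +, move right. Bounds: (0, +inf). Value = 1
Step 2: sign = -, move left. Bounds: (0, 1). Value = 1/2
Step 3: sign = -, move left. Bounds: (0, 1/2). Value = 1/4
Step 4: sign = +, move right. Bounds: (1/4, 1/2). Value = 3/8
Step 5: sign = -, move left. Bounds: (1/4, 3/8). Value = 5/16
Step 6: sign = -, move left. Bounds: (1/4, 5/16). Value = 9/32
The surreal number with sign expansion +--+-- is 9/32.

9/32
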